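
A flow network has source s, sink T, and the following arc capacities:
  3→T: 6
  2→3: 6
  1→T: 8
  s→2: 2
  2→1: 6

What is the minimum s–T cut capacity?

2

Max flow = 2 (via 1 augmenting path).
In the residual at optimum, the set reachable from s is {s}.
Cut edges: s→2 (cap 2). Sum = 2.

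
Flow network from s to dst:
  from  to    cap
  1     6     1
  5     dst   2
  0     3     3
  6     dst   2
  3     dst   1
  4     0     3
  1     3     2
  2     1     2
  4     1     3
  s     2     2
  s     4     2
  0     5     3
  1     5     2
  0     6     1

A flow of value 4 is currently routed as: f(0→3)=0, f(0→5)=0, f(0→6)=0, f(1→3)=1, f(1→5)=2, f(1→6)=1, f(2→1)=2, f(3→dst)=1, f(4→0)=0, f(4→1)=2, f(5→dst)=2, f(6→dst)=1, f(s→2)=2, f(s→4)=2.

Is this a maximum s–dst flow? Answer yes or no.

Yes

Residual reachable from s: {s}; dst is not reachable.
Saturated cut: s→2, s→4 with total capacity 4 = current flow value. Flow is maximum.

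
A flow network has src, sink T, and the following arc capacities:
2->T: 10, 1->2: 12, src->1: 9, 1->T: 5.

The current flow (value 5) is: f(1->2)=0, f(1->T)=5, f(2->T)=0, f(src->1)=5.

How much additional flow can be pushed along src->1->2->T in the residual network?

Residual capacities along the path: src->1: 4, 1->2: 12, 2->T: 10.
Minimum is 4.

4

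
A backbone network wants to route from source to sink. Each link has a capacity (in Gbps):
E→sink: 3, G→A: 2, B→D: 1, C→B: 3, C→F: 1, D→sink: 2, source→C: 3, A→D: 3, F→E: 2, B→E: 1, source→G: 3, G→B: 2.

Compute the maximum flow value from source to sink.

4

Augment source→G→A→D→sink: bottleneck 2. Total 2.
Augment source→G→B→E→sink: bottleneck 1. Total 3.
Augment source→C→F→E→sink: bottleneck 1. Total 4.
No augmenting path remains in the residual graph.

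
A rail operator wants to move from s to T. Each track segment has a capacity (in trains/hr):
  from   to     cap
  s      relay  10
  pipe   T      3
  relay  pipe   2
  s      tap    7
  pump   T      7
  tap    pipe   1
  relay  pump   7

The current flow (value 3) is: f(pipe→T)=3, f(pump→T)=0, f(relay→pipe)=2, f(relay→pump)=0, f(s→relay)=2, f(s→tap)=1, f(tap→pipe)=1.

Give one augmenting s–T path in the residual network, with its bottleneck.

Residual along s→relay→pump→T: s→relay: 8, relay→pump: 7, pump→T: 7.
Bottleneck = min = 7.

s→relay→pump→T, bottleneck 7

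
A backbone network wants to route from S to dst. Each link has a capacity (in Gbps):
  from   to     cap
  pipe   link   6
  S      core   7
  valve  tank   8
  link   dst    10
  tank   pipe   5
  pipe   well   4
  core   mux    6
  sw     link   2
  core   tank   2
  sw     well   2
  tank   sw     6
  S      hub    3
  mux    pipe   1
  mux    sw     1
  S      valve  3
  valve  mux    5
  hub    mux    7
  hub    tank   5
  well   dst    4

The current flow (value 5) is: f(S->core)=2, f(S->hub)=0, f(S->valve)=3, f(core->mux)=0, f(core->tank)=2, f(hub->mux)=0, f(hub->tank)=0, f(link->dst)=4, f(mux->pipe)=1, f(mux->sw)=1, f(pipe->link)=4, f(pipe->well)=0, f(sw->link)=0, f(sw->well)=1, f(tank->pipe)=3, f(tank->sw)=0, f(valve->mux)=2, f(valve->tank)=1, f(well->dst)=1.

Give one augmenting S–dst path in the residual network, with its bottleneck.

S->hub->tank->pipe->link->dst, bottleneck 2

Residual along S->hub->tank->pipe->link->dst: S->hub: 3, hub->tank: 5, tank->pipe: 2, pipe->link: 2, link->dst: 6.
Bottleneck = min = 2.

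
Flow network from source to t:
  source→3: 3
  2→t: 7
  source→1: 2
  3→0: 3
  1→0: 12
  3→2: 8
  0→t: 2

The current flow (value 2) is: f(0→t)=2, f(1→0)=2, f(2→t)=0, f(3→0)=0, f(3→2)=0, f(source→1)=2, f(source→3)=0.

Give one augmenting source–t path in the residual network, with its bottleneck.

Residual along source→3→2→t: source→3: 3, 3→2: 8, 2→t: 7.
Bottleneck = min = 3.

source→3→2→t, bottleneck 3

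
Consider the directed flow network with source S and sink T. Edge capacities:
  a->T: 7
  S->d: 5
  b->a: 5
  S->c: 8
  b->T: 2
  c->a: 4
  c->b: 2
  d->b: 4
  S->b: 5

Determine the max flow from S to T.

9

Augment S->b->T: bottleneck 2. Total 2.
Augment S->c->a->T: bottleneck 4. Total 6.
Augment S->b->a->T: bottleneck 3. Total 9.
No augmenting path remains in the residual graph.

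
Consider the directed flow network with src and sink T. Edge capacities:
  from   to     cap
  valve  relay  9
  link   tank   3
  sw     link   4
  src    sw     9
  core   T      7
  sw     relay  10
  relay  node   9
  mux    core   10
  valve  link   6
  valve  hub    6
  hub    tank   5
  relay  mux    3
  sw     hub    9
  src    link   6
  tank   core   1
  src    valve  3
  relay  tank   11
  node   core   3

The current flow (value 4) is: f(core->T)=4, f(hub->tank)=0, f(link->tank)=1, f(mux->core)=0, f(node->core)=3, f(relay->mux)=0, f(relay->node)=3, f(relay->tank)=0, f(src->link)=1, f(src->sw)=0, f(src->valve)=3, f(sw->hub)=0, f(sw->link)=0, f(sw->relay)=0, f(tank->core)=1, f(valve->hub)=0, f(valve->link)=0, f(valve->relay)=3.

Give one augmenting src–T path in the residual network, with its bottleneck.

Residual along src->sw->relay->mux->core->T: src->sw: 9, sw->relay: 10, relay->mux: 3, mux->core: 10, core->T: 3.
Bottleneck = min = 3.

src->sw->relay->mux->core->T, bottleneck 3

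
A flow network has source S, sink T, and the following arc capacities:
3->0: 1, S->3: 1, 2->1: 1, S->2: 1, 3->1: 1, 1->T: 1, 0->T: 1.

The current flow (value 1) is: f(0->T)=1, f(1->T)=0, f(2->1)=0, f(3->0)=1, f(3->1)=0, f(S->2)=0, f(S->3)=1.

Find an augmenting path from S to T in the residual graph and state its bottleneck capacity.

Residual along S->2->1->T: S->2: 1, 2->1: 1, 1->T: 1.
Bottleneck = min = 1.

S->2->1->T, bottleneck 1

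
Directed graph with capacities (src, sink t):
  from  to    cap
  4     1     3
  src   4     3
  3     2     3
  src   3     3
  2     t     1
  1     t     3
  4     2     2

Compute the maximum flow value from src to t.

Augment src→4→1→t: bottleneck 3. Total 3.
Augment src→3→2→t: bottleneck 1. Total 4.
No augmenting path remains in the residual graph.

4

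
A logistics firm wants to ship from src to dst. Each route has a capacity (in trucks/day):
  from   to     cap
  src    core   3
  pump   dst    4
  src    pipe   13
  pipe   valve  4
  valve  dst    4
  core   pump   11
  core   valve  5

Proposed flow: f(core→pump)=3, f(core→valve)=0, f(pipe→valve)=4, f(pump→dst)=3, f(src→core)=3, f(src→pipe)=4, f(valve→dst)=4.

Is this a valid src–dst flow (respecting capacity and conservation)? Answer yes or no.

Every edge has 0 ≤ f(e) ≤ cap(e).
At each intermediate node, inflow equals outflow.

Yes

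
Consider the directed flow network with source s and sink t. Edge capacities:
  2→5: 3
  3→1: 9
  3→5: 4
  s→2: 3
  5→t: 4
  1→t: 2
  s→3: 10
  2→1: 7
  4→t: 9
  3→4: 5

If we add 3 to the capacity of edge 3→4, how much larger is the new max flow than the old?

2

Original max flow = 11.
After raising cap(3→4), augmenting paths through that edge carry 2 more units.
New max flow = 13. Increase = 2.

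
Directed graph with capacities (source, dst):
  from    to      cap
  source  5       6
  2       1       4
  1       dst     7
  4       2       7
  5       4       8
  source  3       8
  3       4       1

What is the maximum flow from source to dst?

Augment source→5→4→2→1→dst: bottleneck 4. Total 4.
No augmenting path remains in the residual graph.

4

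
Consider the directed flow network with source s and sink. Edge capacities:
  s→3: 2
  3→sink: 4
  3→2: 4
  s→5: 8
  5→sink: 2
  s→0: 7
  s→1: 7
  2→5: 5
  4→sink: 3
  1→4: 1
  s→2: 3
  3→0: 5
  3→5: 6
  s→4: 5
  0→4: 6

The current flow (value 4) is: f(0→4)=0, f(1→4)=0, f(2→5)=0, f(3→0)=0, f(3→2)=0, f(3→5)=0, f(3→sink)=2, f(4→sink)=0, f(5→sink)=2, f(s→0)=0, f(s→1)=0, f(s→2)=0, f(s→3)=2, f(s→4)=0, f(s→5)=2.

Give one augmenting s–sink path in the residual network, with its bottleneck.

s→4→sink, bottleneck 3

Residual along s→4→sink: s→4: 5, 4→sink: 3.
Bottleneck = min = 3.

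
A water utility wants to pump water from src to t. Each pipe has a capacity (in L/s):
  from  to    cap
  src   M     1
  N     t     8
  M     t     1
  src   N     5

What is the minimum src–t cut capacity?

6

Max flow = 6 (via 2 augmenting paths).
In the residual at optimum, the set reachable from src is {src}.
Cut edges: src→M (cap 1), src→N (cap 5). Sum = 6.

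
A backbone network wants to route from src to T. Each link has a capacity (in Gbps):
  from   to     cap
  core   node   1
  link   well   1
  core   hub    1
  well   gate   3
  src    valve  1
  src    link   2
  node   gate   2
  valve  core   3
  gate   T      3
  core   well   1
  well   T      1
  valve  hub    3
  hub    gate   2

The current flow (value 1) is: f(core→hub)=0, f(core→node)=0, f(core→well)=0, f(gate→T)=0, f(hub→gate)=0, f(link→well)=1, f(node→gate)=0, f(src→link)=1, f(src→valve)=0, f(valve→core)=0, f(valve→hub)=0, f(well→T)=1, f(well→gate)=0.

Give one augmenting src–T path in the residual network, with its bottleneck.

src→valve→hub→gate→T, bottleneck 1

Residual along src→valve→hub→gate→T: src→valve: 1, valve→hub: 3, hub→gate: 2, gate→T: 3.
Bottleneck = min = 1.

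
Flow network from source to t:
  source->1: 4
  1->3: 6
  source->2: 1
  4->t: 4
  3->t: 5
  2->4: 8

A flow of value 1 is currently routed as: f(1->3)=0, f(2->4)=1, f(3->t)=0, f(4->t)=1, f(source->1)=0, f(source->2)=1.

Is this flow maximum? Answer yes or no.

No

Residual path source->1->3->t has bottleneck 4 > 0.
Pushing 4 along it raises the flow to 5, so the given flow is not maximum.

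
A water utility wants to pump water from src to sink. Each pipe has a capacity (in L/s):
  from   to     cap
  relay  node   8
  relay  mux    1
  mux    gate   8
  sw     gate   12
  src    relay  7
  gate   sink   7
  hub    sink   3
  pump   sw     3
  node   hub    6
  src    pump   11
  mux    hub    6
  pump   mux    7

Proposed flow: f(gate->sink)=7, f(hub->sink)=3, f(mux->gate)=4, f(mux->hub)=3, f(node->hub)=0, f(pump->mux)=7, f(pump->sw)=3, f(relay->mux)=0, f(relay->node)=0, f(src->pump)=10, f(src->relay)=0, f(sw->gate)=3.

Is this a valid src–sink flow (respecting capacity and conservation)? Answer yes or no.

Every edge has 0 ≤ f(e) ≤ cap(e).
At each intermediate node, inflow equals outflow.

Yes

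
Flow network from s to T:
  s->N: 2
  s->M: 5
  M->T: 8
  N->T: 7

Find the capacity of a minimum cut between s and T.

7

Max flow = 7 (via 2 augmenting paths).
In the residual at optimum, the set reachable from s is {s}.
Cut edges: s->N (cap 2), s->M (cap 5). Sum = 7.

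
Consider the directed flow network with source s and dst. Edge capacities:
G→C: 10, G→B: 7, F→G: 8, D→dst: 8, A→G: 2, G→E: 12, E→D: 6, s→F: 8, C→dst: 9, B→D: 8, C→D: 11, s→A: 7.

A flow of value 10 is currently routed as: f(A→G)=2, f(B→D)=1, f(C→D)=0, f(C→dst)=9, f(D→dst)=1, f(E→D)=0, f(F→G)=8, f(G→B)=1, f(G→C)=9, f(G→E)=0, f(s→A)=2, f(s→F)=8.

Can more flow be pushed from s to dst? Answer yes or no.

No

Residual reachable from s: {A, s}; dst is not reachable.
Saturated cut: s→F, A→G with total capacity 10 = current flow value. Flow is maximum.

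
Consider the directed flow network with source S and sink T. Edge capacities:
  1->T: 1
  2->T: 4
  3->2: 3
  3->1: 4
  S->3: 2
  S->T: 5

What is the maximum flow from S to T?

7

Augment S->T: bottleneck 5. Total 5.
Augment S->3->2->T: bottleneck 2. Total 7.
No augmenting path remains in the residual graph.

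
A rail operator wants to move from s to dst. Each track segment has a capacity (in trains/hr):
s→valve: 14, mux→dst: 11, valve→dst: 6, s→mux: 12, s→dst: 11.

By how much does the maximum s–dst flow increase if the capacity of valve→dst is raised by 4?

4

Original max flow = 28.
After raising cap(valve→dst), augmenting paths through that edge carry 4 more units.
New max flow = 32. Increase = 4.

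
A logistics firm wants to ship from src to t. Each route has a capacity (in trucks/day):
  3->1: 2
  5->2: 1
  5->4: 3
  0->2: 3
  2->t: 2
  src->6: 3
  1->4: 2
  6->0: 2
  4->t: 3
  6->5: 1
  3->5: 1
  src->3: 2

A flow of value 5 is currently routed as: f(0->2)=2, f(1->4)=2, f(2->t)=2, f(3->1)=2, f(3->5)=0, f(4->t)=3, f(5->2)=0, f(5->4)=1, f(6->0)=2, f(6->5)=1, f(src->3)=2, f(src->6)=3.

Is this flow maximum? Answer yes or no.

Yes

Residual reachable from src: {src}; t is not reachable.
Saturated cut: src->3, src->6 with total capacity 5 = current flow value. Flow is maximum.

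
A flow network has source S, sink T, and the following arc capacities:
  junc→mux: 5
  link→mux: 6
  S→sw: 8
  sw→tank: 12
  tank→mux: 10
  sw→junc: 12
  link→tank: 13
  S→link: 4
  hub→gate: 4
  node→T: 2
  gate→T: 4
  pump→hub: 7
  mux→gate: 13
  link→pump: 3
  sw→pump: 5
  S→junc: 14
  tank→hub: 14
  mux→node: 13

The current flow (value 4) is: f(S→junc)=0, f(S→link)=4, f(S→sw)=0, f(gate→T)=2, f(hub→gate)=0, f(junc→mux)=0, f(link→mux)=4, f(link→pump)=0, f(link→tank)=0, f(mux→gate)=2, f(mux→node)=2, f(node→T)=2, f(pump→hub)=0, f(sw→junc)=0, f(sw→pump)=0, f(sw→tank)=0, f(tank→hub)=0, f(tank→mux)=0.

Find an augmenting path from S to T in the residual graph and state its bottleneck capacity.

S→junc→mux→gate→T, bottleneck 2

Residual along S→junc→mux→gate→T: S→junc: 14, junc→mux: 5, mux→gate: 11, gate→T: 2.
Bottleneck = min = 2.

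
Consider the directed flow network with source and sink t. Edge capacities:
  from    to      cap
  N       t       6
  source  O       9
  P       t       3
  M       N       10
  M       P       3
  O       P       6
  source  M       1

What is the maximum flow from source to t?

4

Augment source→O→P→t: bottleneck 3. Total 3.
Augment source→M→N→t: bottleneck 1. Total 4.
No augmenting path remains in the residual graph.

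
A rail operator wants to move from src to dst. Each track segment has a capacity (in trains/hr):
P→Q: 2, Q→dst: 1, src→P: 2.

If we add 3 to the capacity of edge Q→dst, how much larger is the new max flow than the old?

1

Original max flow = 1.
After raising cap(Q→dst), augmenting paths through that edge carry 1 more unit.
New max flow = 2. Increase = 1.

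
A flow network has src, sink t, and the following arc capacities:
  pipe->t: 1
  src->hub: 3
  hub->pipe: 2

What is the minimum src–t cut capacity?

1

Max flow = 1 (via 1 augmenting path).
In the residual at optimum, the set reachable from src is {hub, pipe, src}.
Cut edges: pipe->t (cap 1). Sum = 1.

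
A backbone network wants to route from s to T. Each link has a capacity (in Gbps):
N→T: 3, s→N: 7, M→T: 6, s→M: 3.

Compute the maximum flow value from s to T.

Augment s→N→T: bottleneck 3. Total 3.
Augment s→M→T: bottleneck 3. Total 6.
No augmenting path remains in the residual graph.

6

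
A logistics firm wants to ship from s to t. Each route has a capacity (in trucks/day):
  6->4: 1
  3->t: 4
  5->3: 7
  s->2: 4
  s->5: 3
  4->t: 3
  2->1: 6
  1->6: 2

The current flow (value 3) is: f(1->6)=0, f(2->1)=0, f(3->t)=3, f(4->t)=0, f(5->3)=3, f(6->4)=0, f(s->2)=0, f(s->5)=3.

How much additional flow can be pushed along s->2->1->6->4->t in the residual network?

1

Residual capacities along the path: s->2: 4, 2->1: 6, 1->6: 2, 6->4: 1, 4->t: 3.
Minimum is 1.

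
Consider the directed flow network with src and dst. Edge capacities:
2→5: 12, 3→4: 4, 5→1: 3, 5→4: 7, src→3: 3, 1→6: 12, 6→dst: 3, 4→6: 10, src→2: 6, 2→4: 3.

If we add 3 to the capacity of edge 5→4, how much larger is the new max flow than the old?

0

Original max flow = 3.
Edge 5→4 does not cross the min cut (source side {1, 2, 3, 4, 5, 6, src}), so extra capacity there cannot help.
New max flow = 3. Increase = 0.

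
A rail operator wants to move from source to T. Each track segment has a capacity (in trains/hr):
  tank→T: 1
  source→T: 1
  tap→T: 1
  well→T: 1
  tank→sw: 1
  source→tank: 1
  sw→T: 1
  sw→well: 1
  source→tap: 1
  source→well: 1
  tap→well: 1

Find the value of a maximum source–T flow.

Augment source→T: bottleneck 1. Total 1.
Augment source→tap→T: bottleneck 1. Total 2.
Augment source→tank→T: bottleneck 1. Total 3.
Augment source→well→T: bottleneck 1. Total 4.
No augmenting path remains in the residual graph.

4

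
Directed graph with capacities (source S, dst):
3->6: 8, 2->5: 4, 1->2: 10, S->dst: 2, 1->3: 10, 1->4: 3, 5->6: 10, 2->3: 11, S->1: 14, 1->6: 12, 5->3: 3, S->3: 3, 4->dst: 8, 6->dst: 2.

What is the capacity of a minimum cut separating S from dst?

Max flow = 7 (via 3 augmenting paths).
In the residual at optimum, the set reachable from S is {1, 2, 3, 5, 6, S}.
Cut edges: S->dst (cap 2), 1->4 (cap 3), 6->dst (cap 2). Sum = 7.

7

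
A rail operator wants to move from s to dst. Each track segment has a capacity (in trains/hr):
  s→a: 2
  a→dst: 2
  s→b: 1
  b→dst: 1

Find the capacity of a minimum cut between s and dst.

3

Max flow = 3 (via 2 augmenting paths).
In the residual at optimum, the set reachable from s is {s}.
Cut edges: s→a (cap 2), s→b (cap 1). Sum = 3.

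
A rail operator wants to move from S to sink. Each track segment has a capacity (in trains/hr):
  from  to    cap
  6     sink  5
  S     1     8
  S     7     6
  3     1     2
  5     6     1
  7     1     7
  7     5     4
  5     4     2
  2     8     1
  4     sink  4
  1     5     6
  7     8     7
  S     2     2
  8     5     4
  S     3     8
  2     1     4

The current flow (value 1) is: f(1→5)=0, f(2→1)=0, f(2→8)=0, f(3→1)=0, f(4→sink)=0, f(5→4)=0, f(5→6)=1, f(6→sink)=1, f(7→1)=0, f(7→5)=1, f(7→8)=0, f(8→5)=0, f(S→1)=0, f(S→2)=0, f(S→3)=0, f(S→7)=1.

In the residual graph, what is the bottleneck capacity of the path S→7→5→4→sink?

Residual capacities along the path: S→7: 5, 7→5: 3, 5→4: 2, 4→sink: 4.
Minimum is 2.

2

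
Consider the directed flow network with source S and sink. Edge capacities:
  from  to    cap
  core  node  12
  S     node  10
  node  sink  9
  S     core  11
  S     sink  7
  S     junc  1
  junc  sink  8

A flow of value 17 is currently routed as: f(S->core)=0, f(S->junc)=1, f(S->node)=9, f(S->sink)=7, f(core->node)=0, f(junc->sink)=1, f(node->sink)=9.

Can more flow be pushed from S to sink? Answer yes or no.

Residual reachable from S: {S, core, node}; sink is not reachable.
Saturated cut: S->junc, S->sink, node->sink with total capacity 17 = current flow value. Flow is maximum.

No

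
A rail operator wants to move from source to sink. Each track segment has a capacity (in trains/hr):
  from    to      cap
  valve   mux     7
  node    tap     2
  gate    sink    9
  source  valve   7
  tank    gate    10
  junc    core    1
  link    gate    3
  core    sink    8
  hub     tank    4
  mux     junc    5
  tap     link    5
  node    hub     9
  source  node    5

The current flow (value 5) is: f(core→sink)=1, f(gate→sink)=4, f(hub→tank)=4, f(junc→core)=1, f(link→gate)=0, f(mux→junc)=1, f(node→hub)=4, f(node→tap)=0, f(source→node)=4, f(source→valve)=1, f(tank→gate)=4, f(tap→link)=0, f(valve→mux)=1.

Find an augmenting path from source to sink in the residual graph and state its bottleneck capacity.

source→node→tap→link→gate→sink, bottleneck 1

Residual along source→node→tap→link→gate→sink: source→node: 1, node→tap: 2, tap→link: 5, link→gate: 3, gate→sink: 5.
Bottleneck = min = 1.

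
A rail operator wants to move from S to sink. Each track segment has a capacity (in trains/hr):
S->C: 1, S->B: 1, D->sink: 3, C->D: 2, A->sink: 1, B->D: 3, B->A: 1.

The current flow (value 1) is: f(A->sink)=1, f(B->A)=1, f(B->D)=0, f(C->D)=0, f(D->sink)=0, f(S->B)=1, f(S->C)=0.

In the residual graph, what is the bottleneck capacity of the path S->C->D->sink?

1

Residual capacities along the path: S->C: 1, C->D: 2, D->sink: 3.
Minimum is 1.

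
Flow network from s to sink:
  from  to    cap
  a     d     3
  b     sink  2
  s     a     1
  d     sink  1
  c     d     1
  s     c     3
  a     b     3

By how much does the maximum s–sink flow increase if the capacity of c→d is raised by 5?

0

Original max flow = 2.
Even with extra capacity on c→d, another cut of capacity 2 remains binding.
New max flow = 2. Increase = 0.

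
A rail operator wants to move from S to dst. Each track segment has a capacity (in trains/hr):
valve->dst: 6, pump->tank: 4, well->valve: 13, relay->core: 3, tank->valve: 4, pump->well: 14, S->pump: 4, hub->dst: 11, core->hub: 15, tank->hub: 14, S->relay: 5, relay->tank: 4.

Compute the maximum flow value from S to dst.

9

Augment S->relay->core->hub->dst: bottleneck 3. Total 3.
Augment S->relay->tank->hub->dst: bottleneck 2. Total 5.
Augment S->pump->tank->hub->dst: bottleneck 4. Total 9.
No augmenting path remains in the residual graph.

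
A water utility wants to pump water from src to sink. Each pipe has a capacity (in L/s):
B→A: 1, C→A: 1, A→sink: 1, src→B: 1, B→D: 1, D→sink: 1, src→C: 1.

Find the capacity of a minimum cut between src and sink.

2

Max flow = 2 (via 2 augmenting paths).
In the residual at optimum, the set reachable from src is {src}.
Cut edges: src→C (cap 1), src→B (cap 1). Sum = 2.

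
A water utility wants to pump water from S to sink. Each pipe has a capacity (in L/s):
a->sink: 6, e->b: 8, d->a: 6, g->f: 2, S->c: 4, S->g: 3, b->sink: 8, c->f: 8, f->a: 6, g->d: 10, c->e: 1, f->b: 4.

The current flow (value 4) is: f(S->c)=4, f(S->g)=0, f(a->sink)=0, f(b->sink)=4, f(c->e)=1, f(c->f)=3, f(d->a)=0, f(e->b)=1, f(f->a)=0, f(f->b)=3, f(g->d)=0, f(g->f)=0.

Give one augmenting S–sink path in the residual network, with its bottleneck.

Residual along S->g->f->b->sink: S->g: 3, g->f: 2, f->b: 1, b->sink: 4.
Bottleneck = min = 1.

S->g->f->b->sink, bottleneck 1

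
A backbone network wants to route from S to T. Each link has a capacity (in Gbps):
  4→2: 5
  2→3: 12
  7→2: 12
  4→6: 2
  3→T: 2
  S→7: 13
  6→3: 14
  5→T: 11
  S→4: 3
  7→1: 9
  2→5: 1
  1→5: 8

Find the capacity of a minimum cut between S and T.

Max flow = 11 (via 3 augmenting paths).
In the residual at optimum, the set reachable from S is {1, 2, 3, 4, 6, 7, S}.
Cut edges: 1→5 (cap 8), 2→5 (cap 1), 3→T (cap 2). Sum = 11.

11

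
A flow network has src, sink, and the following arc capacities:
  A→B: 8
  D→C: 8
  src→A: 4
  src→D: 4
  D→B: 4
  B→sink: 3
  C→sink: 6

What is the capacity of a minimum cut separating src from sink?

Max flow = 7 (via 2 augmenting paths).
In the residual at optimum, the set reachable from src is {A, B, src}.
Cut edges: src→D (cap 4), B→sink (cap 3). Sum = 7.

7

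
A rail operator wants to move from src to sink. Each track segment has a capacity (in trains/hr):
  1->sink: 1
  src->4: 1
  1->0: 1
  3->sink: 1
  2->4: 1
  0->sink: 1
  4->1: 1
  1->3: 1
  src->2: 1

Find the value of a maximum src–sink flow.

1

Augment src->4->1->sink: bottleneck 1. Total 1.
No augmenting path remains in the residual graph.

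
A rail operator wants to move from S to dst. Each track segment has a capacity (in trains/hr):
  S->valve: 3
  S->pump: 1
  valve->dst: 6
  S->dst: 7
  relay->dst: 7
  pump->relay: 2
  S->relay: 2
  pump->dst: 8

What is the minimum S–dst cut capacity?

Max flow = 13 (via 4 augmenting paths).
In the residual at optimum, the set reachable from S is {S}.
Cut edges: S->pump (cap 1), S->valve (cap 3), S->relay (cap 2), S->dst (cap 7). Sum = 13.

13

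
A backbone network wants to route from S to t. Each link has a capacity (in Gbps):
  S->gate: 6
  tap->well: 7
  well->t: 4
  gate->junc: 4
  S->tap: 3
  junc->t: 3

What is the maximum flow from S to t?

6

Augment S->gate->junc->t: bottleneck 3. Total 3.
Augment S->tap->well->t: bottleneck 3. Total 6.
No augmenting path remains in the residual graph.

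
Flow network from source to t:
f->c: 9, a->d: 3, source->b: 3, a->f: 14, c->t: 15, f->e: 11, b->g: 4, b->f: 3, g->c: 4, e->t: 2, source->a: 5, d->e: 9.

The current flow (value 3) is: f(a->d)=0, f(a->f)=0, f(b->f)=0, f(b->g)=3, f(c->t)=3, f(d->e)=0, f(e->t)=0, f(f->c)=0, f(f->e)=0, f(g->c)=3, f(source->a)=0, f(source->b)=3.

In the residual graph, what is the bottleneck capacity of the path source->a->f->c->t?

Residual capacities along the path: source->a: 5, a->f: 14, f->c: 9, c->t: 12.
Minimum is 5.

5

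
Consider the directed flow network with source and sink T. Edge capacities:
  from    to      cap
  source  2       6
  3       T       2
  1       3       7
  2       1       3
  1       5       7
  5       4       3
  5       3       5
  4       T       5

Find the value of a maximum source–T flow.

3

Augment source->2->1->3->T: bottleneck 2. Total 2.
Augment source->2->1->5->4->T: bottleneck 1. Total 3.
No augmenting path remains in the residual graph.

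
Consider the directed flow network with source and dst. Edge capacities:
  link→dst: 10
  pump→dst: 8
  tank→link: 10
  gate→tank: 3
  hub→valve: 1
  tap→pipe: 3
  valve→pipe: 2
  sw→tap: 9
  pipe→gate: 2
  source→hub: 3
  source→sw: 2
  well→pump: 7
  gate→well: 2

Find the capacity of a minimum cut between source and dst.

Max flow = 2 (via 1 augmenting path).
In the residual at optimum, the set reachable from source is {hub, pipe, source, sw, tap, valve}.
Cut edges: pipe→gate (cap 2). Sum = 2.

2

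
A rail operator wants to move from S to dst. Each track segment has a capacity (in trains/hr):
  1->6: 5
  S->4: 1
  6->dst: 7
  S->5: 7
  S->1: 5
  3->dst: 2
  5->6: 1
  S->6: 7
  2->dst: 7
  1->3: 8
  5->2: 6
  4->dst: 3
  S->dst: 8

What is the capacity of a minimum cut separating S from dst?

Max flow = 24 (via 5 augmenting paths).
In the residual at optimum, the set reachable from S is {1, 3, 5, 6, S}.
Cut edges: S->4 (cap 1), S->dst (cap 8), 5->2 (cap 6), 3->dst (cap 2), 6->dst (cap 7). Sum = 24.

24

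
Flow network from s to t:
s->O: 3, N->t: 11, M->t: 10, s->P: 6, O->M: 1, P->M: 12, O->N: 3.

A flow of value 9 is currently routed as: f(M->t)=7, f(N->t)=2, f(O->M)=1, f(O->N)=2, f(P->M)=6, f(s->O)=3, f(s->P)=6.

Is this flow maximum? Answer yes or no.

Yes

Residual reachable from s: {s}; t is not reachable.
Saturated cut: s->P, s->O with total capacity 9 = current flow value. Flow is maximum.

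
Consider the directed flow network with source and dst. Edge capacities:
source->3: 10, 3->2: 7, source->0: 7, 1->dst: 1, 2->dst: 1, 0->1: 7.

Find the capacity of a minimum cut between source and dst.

Max flow = 2 (via 2 augmenting paths).
In the residual at optimum, the set reachable from source is {0, 1, 2, 3, source}.
Cut edges: 2->dst (cap 1), 1->dst (cap 1). Sum = 2.

2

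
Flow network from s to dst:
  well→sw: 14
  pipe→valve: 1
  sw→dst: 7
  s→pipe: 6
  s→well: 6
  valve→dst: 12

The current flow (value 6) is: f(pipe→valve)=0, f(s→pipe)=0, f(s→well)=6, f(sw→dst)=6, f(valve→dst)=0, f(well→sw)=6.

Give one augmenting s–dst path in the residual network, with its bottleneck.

s→pipe→valve→dst, bottleneck 1

Residual along s→pipe→valve→dst: s→pipe: 6, pipe→valve: 1, valve→dst: 12.
Bottleneck = min = 1.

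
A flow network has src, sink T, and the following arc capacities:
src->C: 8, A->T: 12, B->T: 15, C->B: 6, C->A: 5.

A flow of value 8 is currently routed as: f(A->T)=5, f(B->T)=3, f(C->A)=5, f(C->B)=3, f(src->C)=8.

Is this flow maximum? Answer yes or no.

Yes

Residual reachable from src: {src}; T is not reachable.
Saturated cut: src->C with total capacity 8 = current flow value. Flow is maximum.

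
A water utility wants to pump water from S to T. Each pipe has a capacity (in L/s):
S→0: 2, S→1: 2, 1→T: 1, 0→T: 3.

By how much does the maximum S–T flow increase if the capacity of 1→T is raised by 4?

Original max flow = 3.
After raising cap(1→T), augmenting paths through that edge carry 1 more unit.
New max flow = 4. Increase = 1.

1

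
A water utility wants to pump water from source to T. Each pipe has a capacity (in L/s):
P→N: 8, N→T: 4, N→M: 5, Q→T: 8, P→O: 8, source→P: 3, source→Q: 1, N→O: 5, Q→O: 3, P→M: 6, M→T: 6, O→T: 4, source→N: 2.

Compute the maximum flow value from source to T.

6

Augment source→Q→T: bottleneck 1. Total 1.
Augment source→N→T: bottleneck 2. Total 3.
Augment source→P→N→T: bottleneck 2. Total 5.
Augment source→P→M→T: bottleneck 1. Total 6.
No augmenting path remains in the residual graph.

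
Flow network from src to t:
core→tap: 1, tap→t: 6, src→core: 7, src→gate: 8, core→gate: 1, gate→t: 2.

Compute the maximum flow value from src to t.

3

Augment src→gate→t: bottleneck 2. Total 2.
Augment src→core→tap→t: bottleneck 1. Total 3.
No augmenting path remains in the residual graph.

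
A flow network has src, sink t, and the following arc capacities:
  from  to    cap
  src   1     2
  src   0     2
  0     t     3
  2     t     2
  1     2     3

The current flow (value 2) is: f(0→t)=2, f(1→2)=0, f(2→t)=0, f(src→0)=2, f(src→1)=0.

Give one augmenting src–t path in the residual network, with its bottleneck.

src→1→2→t, bottleneck 2

Residual along src→1→2→t: src→1: 2, 1→2: 3, 2→t: 2.
Bottleneck = min = 2.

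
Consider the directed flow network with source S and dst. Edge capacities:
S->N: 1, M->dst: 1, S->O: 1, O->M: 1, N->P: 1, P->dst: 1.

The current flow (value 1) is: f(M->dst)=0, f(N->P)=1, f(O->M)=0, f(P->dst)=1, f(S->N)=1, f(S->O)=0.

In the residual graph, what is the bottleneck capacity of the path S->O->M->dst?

Residual capacities along the path: S->O: 1, O->M: 1, M->dst: 1.
Minimum is 1.

1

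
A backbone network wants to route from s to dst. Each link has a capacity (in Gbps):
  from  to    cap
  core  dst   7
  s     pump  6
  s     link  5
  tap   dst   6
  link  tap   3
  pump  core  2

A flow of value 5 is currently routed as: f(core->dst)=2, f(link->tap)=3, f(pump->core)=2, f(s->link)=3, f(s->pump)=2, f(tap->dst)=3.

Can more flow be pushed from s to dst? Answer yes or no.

Residual reachable from s: {link, pump, s}; dst is not reachable.
Saturated cut: link->tap, pump->core with total capacity 5 = current flow value. Flow is maximum.

No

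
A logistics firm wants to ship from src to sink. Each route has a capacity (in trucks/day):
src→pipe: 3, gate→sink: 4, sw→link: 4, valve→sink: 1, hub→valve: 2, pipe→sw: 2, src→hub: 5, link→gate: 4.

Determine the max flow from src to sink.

Augment src→hub→valve→sink: bottleneck 1. Total 1.
Augment src→pipe→sw→link→gate→sink: bottleneck 2. Total 3.
No augmenting path remains in the residual graph.

3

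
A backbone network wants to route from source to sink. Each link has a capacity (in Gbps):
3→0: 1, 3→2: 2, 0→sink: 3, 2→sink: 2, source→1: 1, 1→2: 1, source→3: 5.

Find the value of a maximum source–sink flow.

Augment source→1→2→sink: bottleneck 1. Total 1.
Augment source→3→2→sink: bottleneck 1. Total 2.
Augment source→3→0→sink: bottleneck 1. Total 3.
No augmenting path remains in the residual graph.

3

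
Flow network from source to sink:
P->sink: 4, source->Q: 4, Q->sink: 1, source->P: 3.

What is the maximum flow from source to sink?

Augment source->P->sink: bottleneck 3. Total 3.
Augment source->Q->sink: bottleneck 1. Total 4.
No augmenting path remains in the residual graph.

4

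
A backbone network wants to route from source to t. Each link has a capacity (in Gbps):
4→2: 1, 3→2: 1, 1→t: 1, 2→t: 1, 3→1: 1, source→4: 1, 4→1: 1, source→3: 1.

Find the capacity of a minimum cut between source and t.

2

Max flow = 2 (via 2 augmenting paths).
In the residual at optimum, the set reachable from source is {source}.
Cut edges: source→4 (cap 1), source→3 (cap 1). Sum = 2.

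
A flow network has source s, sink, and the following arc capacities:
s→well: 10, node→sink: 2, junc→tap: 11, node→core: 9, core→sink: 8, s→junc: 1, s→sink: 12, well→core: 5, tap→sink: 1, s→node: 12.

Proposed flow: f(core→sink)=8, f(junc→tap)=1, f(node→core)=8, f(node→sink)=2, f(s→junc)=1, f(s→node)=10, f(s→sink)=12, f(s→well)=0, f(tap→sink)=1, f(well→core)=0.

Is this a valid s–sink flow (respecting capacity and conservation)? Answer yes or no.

Yes

Every edge has 0 ≤ f(e) ≤ cap(e).
At each intermediate node, inflow equals outflow.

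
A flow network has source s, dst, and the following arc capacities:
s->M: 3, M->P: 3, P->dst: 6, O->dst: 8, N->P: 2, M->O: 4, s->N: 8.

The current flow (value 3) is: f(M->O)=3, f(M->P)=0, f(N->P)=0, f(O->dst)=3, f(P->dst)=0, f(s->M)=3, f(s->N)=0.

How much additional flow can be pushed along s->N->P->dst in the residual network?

2

Residual capacities along the path: s->N: 8, N->P: 2, P->dst: 6.
Minimum is 2.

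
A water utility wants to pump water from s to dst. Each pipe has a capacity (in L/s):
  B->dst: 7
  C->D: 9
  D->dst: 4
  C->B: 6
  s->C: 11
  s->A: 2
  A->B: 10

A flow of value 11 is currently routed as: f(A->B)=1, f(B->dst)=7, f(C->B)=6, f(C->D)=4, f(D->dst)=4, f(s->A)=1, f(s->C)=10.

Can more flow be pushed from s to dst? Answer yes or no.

Residual reachable from s: {A, B, C, D, s}; dst is not reachable.
Saturated cut: D->dst, B->dst with total capacity 11 = current flow value. Flow is maximum.

No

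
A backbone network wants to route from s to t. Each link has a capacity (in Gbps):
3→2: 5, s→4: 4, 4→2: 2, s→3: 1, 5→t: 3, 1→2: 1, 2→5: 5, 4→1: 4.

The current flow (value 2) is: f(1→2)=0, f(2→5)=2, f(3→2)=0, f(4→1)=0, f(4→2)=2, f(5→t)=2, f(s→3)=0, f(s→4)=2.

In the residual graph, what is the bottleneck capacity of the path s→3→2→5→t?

Residual capacities along the path: s→3: 1, 3→2: 5, 2→5: 3, 5→t: 1.
Minimum is 1.

1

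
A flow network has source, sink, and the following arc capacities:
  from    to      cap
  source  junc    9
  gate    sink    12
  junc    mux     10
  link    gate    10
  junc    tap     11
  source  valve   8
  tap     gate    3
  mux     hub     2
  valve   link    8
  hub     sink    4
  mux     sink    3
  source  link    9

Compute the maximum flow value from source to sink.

17

Augment source→junc→mux→sink: bottleneck 3. Total 3.
Augment source→link→gate→sink: bottleneck 9. Total 12.
Augment source→junc→tap→gate→sink: bottleneck 3. Total 15.
Augment source→junc→mux→hub→sink: bottleneck 2. Total 17.
No augmenting path remains in the residual graph.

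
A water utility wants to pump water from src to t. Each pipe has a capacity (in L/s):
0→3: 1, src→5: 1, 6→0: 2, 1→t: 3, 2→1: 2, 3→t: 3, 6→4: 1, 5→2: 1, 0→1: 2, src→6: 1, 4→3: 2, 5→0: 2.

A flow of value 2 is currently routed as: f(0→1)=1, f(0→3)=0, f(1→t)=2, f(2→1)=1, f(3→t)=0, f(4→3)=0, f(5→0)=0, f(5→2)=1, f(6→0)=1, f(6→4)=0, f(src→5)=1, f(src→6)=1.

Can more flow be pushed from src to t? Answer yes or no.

Residual reachable from src: {src}; t is not reachable.
Saturated cut: src→5, src→6 with total capacity 2 = current flow value. Flow is maximum.

No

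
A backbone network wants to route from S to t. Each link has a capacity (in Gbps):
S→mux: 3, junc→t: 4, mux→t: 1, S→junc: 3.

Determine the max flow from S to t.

4

Augment S→mux→t: bottleneck 1. Total 1.
Augment S→junc→t: bottleneck 3. Total 4.
No augmenting path remains in the residual graph.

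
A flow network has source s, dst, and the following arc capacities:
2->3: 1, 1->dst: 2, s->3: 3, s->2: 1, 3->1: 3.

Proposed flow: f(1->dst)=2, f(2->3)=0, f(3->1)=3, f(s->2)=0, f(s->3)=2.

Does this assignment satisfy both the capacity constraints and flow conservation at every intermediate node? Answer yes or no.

No

Conservation fails at 3: inflow 2 ≠ outflow 3.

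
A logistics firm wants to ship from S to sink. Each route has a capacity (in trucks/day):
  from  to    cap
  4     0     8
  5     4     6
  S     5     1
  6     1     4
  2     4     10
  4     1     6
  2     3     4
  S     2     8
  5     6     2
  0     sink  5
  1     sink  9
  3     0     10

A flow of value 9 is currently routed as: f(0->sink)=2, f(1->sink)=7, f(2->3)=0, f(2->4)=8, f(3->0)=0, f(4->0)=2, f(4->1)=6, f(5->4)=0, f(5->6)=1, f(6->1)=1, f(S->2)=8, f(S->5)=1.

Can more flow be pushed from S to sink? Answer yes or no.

Residual reachable from S: {S}; sink is not reachable.
Saturated cut: S->5, S->2 with total capacity 9 = current flow value. Flow is maximum.

No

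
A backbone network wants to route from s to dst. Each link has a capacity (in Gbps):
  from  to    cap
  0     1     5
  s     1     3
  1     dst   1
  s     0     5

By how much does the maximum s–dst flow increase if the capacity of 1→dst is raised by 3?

Original max flow = 1.
After raising cap(1→dst), augmenting paths through that edge carry 3 more units.
New max flow = 4. Increase = 3.

3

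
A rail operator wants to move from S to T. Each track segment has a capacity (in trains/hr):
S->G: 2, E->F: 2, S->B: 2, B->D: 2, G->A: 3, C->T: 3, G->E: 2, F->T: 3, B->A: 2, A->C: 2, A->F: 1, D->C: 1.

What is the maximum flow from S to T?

4

Augment S->G->E->F->T: bottleneck 2. Total 2.
Augment S->B->A->F->T: bottleneck 1. Total 3.
Augment S->B->A->C->T: bottleneck 1. Total 4.
No augmenting path remains in the residual graph.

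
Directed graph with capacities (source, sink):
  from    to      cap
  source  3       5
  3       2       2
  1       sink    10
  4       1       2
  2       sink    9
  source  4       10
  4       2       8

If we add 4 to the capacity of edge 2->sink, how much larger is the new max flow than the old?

Original max flow = 11.
After raising cap(2->sink), augmenting paths through that edge carry 1 more unit.
New max flow = 12. Increase = 1.

1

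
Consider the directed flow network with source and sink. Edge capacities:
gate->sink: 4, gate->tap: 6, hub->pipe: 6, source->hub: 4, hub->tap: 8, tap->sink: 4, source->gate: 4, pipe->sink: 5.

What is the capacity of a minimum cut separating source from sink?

8

Max flow = 8 (via 2 augmenting paths).
In the residual at optimum, the set reachable from source is {source}.
Cut edges: source->gate (cap 4), source->hub (cap 4). Sum = 8.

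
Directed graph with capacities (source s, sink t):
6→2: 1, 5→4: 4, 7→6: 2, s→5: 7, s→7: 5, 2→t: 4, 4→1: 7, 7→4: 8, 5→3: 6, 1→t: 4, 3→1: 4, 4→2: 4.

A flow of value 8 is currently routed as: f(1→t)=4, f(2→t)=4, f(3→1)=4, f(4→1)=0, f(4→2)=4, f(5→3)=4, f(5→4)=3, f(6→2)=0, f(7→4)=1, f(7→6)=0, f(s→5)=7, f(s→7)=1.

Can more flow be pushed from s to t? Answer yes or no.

No

Residual reachable from s: {1, 2, 3, 4, 5, 6, 7, s}; t is not reachable.
Saturated cut: 1→t, 2→t with total capacity 8 = current flow value. Flow is maximum.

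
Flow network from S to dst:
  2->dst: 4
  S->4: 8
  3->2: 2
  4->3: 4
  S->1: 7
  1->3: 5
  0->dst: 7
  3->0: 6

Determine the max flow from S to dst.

8

Augment S->1->3->0->dst: bottleneck 5. Total 5.
Augment S->4->3->0->dst: bottleneck 1. Total 6.
Augment S->4->3->2->dst: bottleneck 2. Total 8.
No augmenting path remains in the residual graph.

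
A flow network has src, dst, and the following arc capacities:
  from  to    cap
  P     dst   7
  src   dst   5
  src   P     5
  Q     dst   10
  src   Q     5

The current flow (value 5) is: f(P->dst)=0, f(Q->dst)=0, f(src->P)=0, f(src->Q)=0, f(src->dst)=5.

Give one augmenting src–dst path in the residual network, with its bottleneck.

src->P->dst, bottleneck 5

Residual along src->P->dst: src->P: 5, P->dst: 7.
Bottleneck = min = 5.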